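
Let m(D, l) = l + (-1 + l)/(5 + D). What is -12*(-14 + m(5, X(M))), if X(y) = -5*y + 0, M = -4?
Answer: -474/5 ≈ -94.800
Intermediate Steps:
X(y) = -5*y
m(D, l) = l + (-1 + l)/(5 + D)
-12*(-14 + m(5, X(M))) = -12*(-14 + (-1 + 6*(-5*(-4)) + 5*(-5*(-4)))/(5 + 5)) = -12*(-14 + (-1 + 6*20 + 5*20)/10) = -12*(-14 + (-1 + 120 + 100)/10) = -12*(-14 + (⅒)*219) = -12*(-14 + 219/10) = -12*79/10 = -474/5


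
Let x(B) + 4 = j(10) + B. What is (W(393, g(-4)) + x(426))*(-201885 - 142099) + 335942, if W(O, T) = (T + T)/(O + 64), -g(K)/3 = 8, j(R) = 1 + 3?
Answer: -66797456362/457 ≈ -1.4616e+8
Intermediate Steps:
j(R) = 4
g(K) = -24 (g(K) = -3*8 = -24)
W(O, T) = 2*T/(64 + O) (W(O, T) = (2*T)/(64 + O) = 2*T/(64 + O))
x(B) = B (x(B) = -4 + (4 + B) = B)
(W(393, g(-4)) + x(426))*(-201885 - 142099) + 335942 = (2*(-24)/(64 + 393) + 426)*(-201885 - 142099) + 335942 = (2*(-24)/457 + 426)*(-343984) + 335942 = (2*(-24)*(1/457) + 426)*(-343984) + 335942 = (-48/457 + 426)*(-343984) + 335942 = (194634/457)*(-343984) + 335942 = -66950981856/457 + 335942 = -66797456362/457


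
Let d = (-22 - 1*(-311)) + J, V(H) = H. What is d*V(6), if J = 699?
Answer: 5928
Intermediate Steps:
d = 988 (d = (-22 - 1*(-311)) + 699 = (-22 + 311) + 699 = 289 + 699 = 988)
d*V(6) = 988*6 = 5928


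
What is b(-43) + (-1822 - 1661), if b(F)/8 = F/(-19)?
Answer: -65833/19 ≈ -3464.9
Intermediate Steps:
b(F) = -8*F/19 (b(F) = 8*(F/(-19)) = 8*(F*(-1/19)) = 8*(-F/19) = -8*F/19)
b(-43) + (-1822 - 1661) = -8/19*(-43) + (-1822 - 1661) = 344/19 - 3483 = -65833/19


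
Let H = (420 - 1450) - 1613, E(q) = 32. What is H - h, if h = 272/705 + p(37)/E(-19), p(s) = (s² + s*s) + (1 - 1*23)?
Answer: -15387391/5640 ≈ -2728.3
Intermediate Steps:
p(s) = -22 + 2*s² (p(s) = (s² + s²) + (1 - 23) = 2*s² - 22 = -22 + 2*s²)
H = -2643 (H = -1030 - 1613 = -2643)
h = 480871/5640 (h = 272/705 + (-22 + 2*37²)/32 = 272*(1/705) + (-22 + 2*1369)*(1/32) = 272/705 + (-22 + 2738)*(1/32) = 272/705 + 2716*(1/32) = 272/705 + 679/8 = 480871/5640 ≈ 85.261)
H - h = -2643 - 1*480871/5640 = -2643 - 480871/5640 = -15387391/5640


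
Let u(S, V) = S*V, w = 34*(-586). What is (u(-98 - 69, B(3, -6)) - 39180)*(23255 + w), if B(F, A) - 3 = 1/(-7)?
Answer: -924685600/7 ≈ -1.3210e+8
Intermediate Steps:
w = -19924
B(F, A) = 20/7 (B(F, A) = 3 + 1/(-7) = 3 - ⅐ = 20/7)
(u(-98 - 69, B(3, -6)) - 39180)*(23255 + w) = ((-98 - 69)*(20/7) - 39180)*(23255 - 19924) = (-167*20/7 - 39180)*3331 = (-3340/7 - 39180)*3331 = -277600/7*3331 = -924685600/7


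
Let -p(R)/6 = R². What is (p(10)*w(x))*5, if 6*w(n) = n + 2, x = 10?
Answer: -6000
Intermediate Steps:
w(n) = ⅓ + n/6 (w(n) = (n + 2)/6 = (2 + n)/6 = ⅓ + n/6)
p(R) = -6*R²
(p(10)*w(x))*5 = ((-6*10²)*(⅓ + (⅙)*10))*5 = ((-6*100)*(⅓ + 5/3))*5 = -600*2*5 = -1200*5 = -6000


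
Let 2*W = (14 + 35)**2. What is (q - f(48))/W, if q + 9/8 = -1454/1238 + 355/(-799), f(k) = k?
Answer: -200775277/4749955924 ≈ -0.042269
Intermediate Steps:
q = -10856173/3956648 (q = -9/8 + (-1454/1238 + 355/(-799)) = -9/8 + (-1454*1/1238 + 355*(-1/799)) = -9/8 + (-727/619 - 355/799) = -9/8 - 800618/494581 = -10856173/3956648 ≈ -2.7438)
W = 2401/2 (W = (14 + 35)**2/2 = (1/2)*49**2 = (1/2)*2401 = 2401/2 ≈ 1200.5)
(q - f(48))/W = (-10856173/3956648 - 1*48)/(2401/2) = (-10856173/3956648 - 48)*(2/2401) = -200775277/3956648*2/2401 = -200775277/4749955924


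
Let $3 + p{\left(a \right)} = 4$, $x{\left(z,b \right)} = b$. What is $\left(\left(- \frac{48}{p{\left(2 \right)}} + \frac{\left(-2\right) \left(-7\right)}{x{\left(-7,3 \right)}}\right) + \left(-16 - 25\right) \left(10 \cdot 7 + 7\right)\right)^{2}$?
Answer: $\frac{92179201}{9} \approx 1.0242 \cdot 10^{7}$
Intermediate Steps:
$p{\left(a \right)} = 1$ ($p{\left(a \right)} = -3 + 4 = 1$)
$\left(\left(- \frac{48}{p{\left(2 \right)}} + \frac{\left(-2\right) \left(-7\right)}{x{\left(-7,3 \right)}}\right) + \left(-16 - 25\right) \left(10 \cdot 7 + 7\right)\right)^{2} = \left(\left(- \frac{48}{1} + \frac{\left(-2\right) \left(-7\right)}{3}\right) + \left(-16 - 25\right) \left(10 \cdot 7 + 7\right)\right)^{2} = \left(\left(\left(-48\right) 1 + 14 \cdot \frac{1}{3}\right) - 41 \left(70 + 7\right)\right)^{2} = \left(\left(-48 + \frac{14}{3}\right) - 3157\right)^{2} = \left(- \frac{130}{3} - 3157\right)^{2} = \left(- \frac{9601}{3}\right)^{2} = \frac{92179201}{9}$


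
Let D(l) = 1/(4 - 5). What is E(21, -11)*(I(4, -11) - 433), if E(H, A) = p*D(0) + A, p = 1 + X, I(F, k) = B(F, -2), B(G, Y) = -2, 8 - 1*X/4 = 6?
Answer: 8700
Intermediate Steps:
X = 8 (X = 32 - 4*6 = 32 - 24 = 8)
I(F, k) = -2
D(l) = -1 (D(l) = 1/(-1) = -1)
p = 9 (p = 1 + 8 = 9)
E(H, A) = -9 + A (E(H, A) = 9*(-1) + A = -9 + A)
E(21, -11)*(I(4, -11) - 433) = (-9 - 11)*(-2 - 433) = -20*(-435) = 8700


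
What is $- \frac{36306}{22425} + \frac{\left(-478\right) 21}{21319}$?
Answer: $- \frac{333036588}{159359525} \approx -2.0898$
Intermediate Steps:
$- \frac{36306}{22425} + \frac{\left(-478\right) 21}{21319} = \left(-36306\right) \frac{1}{22425} - \frac{10038}{21319} = - \frac{12102}{7475} - \frac{10038}{21319} = - \frac{333036588}{159359525}$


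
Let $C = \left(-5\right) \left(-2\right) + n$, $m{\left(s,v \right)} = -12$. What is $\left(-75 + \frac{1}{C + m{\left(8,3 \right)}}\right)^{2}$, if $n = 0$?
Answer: $\frac{22801}{4} \approx 5700.3$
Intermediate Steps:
$C = 10$ ($C = \left(-5\right) \left(-2\right) + 0 = 10 + 0 = 10$)
$\left(-75 + \frac{1}{C + m{\left(8,3 \right)}}\right)^{2} = \left(-75 + \frac{1}{10 - 12}\right)^{2} = \left(-75 + \frac{1}{-2}\right)^{2} = \left(-75 - \frac{1}{2}\right)^{2} = \left(- \frac{151}{2}\right)^{2} = \frac{22801}{4}$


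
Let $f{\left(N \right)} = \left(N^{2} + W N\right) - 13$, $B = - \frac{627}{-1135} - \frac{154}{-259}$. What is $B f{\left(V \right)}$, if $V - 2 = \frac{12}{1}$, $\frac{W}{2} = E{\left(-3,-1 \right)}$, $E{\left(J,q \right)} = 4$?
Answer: $\frac{2841971}{8399} \approx 338.37$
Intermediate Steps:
$W = 8$ ($W = 2 \cdot 4 = 8$)
$B = \frac{48169}{41995}$ ($B = \left(-627\right) \left(- \frac{1}{1135}\right) - - \frac{22}{37} = \frac{627}{1135} + \frac{22}{37} = \frac{48169}{41995} \approx 1.147$)
$V = 14$ ($V = 2 + \frac{12}{1} = 2 + 12 \cdot 1 = 2 + 12 = 14$)
$f{\left(N \right)} = -13 + N^{2} + 8 N$ ($f{\left(N \right)} = \left(N^{2} + 8 N\right) - 13 = -13 + N^{2} + 8 N$)
$B f{\left(V \right)} = \frac{48169 \left(-13 + 14^{2} + 8 \cdot 14\right)}{41995} = \frac{48169 \left(-13 + 196 + 112\right)}{41995} = \frac{48169}{41995} \cdot 295 = \frac{2841971}{8399}$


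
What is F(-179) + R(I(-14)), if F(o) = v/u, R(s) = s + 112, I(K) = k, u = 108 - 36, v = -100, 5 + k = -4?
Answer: 1829/18 ≈ 101.61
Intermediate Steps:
k = -9 (k = -5 - 4 = -9)
u = 72
I(K) = -9
R(s) = 112 + s
F(o) = -25/18 (F(o) = -100/72 = -100*1/72 = -25/18)
F(-179) + R(I(-14)) = -25/18 + (112 - 9) = -25/18 + 103 = 1829/18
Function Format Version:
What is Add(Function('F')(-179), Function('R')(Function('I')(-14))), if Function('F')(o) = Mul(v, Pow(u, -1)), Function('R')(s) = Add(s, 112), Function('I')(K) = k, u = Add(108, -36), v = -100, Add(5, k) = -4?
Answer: Rational(1829, 18) ≈ 101.61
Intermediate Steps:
k = -9 (k = Add(-5, -4) = -9)
u = 72
Function('I')(K) = -9
Function('R')(s) = Add(112, s)
Function('F')(o) = Rational(-25, 18) (Function('F')(o) = Mul(-100, Pow(72, -1)) = Mul(-100, Rational(1, 72)) = Rational(-25, 18))
Add(Function('F')(-179), Function('R')(Function('I')(-14))) = Add(Rational(-25, 18), Add(112, -9)) = Add(Rational(-25, 18), 103) = Rational(1829, 18)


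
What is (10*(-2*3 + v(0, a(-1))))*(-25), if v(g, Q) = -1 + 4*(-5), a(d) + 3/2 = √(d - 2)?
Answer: 6750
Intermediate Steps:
a(d) = -3/2 + √(-2 + d) (a(d) = -3/2 + √(d - 2) = -3/2 + √(-2 + d))
v(g, Q) = -21 (v(g, Q) = -1 - 20 = -21)
(10*(-2*3 + v(0, a(-1))))*(-25) = (10*(-2*3 - 21))*(-25) = (10*(-6 - 21))*(-25) = (10*(-27))*(-25) = -270*(-25) = 6750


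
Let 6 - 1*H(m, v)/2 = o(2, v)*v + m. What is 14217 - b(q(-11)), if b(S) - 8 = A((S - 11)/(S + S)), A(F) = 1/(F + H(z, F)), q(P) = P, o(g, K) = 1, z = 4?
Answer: 42626/3 ≈ 14209.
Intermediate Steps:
H(m, v) = 12 - 2*m - 2*v (H(m, v) = 12 - 2*(1*v + m) = 12 - 2*(v + m) = 12 - 2*(m + v) = 12 + (-2*m - 2*v) = 12 - 2*m - 2*v)
A(F) = 1/(4 - F) (A(F) = 1/(F + (12 - 2*4 - 2*F)) = 1/(F + (12 - 8 - 2*F)) = 1/(F + (4 - 2*F)) = 1/(4 - F))
b(S) = 8 + 1/(4 - (-11 + S)/(2*S)) (b(S) = 8 + 1/(4 - (S - 11)/(S + S)) = 8 + 1/(4 - (-11 + S)/(2*S)))
14217 - b(q(-11)) = 14217 - 2*(44 + 29*(-11))/(11 + 7*(-11)) = 14217 - 2*(44 - 319)/(11 - 77) = 14217 - 2*(-275)/(-66) = 14217 - 2*(-1)*(-275)/66 = 14217 - 1*25/3 = 14217 - 25/3 = 42626/3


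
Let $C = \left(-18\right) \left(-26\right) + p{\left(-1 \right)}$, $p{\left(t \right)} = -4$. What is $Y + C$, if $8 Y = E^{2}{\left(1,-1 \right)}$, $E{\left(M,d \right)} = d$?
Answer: $\frac{3713}{8} \approx 464.13$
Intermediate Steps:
$C = 464$ ($C = \left(-18\right) \left(-26\right) - 4 = 468 - 4 = 464$)
$Y = \frac{1}{8}$ ($Y = \frac{\left(-1\right)^{2}}{8} = \frac{1}{8} \cdot 1 = \frac{1}{8} \approx 0.125$)
$Y + C = \frac{1}{8} + 464 = \frac{3713}{8}$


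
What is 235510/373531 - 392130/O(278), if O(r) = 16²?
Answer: -73206210235/47811968 ≈ -1531.1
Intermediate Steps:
O(r) = 256
235510/373531 - 392130/O(278) = 235510/373531 - 392130/256 = 235510*(1/373531) - 392130*1/256 = 235510/373531 - 196065/128 = -73206210235/47811968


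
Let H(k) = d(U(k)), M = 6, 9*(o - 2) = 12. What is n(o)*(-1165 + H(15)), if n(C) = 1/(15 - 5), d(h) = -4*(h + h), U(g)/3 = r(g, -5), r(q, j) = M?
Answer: -1309/10 ≈ -130.90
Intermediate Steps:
o = 10/3 (o = 2 + (1/9)*12 = 2 + 4/3 = 10/3 ≈ 3.3333)
r(q, j) = 6
U(g) = 18 (U(g) = 3*6 = 18)
d(h) = -8*h
H(k) = -144 (H(k) = -8*18 = -144)
n(C) = 1/10
n(o)*(-1165 + H(15)) = (-1165 - 144)/10 = (1/10)*(-1309) = -1309/10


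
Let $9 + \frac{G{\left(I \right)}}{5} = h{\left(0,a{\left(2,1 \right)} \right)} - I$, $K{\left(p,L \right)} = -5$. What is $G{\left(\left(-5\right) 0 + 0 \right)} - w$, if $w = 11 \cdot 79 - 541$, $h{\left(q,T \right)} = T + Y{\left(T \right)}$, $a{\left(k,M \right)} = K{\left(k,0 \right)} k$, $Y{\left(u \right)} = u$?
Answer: $-473$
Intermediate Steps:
$a{\left(k,M \right)} = - 5 k$
$h{\left(q,T \right)} = 2 T$ ($h{\left(q,T \right)} = T + T = 2 T$)
$w = 328$ ($w = 869 - 541 = 328$)
$G{\left(I \right)} = -145 - 5 I$ ($G{\left(I \right)} = -45 + 5 \left(2 \left(\left(-5\right) 2\right) - I\right) = -45 + 5 \left(2 \left(-10\right) - I\right) = -45 + 5 \left(-20 - I\right) = -45 - \left(100 + 5 I\right) = -145 - 5 I$)
$G{\left(\left(-5\right) 0 + 0 \right)} - w = \left(-145 - 5 \left(\left(-5\right) 0 + 0\right)\right) - 328 = \left(-145 - 5 \left(0 + 0\right)\right) - 328 = \left(-145 - 0\right) - 328 = \left(-145 + 0\right) - 328 = -145 - 328 = -473$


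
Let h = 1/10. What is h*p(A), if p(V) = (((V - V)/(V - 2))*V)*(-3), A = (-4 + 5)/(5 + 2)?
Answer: 0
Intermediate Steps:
A = 1/7 ≈ 0.14286
h = 1/10 ≈ 0.10000
p(V) = 0 (p(V) = ((0/(-2 + V))*V)*(-3) = (0*V)*(-3) = 0*(-3) = 0)
h*p(A) = (1/10)*0 = 0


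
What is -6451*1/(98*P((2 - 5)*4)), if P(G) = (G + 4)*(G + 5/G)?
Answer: -19353/29204 ≈ -0.66268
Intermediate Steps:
P(G) = (4 + G)*(G + 5/G)
-6451*1/(98*P((2 - 5)*4)) = -6451*1/(98*(5 + ((2 - 5)*4)**2 + 4*((2 - 5)*4) + 20/(((2 - 5)*4)))) = -6451*1/(98*(5 + (-3*4)**2 + 4*(-3*4) + 20/((-3*4)))) = -6451*1/(98*(5 + (-12)**2 + 4*(-12) + 20/(-12))) = -6451*1/(98*(5 + 144 - 48 + 20*(-1/12))) = -6451*1/(98*(5 + 144 - 48 - 5/3)) = -6451/(((298/3)*(-7))*(-14)) = -6451/((-2086/3*(-14))) = -6451/29204/3 = -6451*3/29204 = -19353/29204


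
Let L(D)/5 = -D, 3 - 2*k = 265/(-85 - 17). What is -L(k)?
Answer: 2855/204 ≈ 13.995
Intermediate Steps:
k = 571/204 (k = 3/2 - 265/(2*(-85 - 17)) = 3/2 - 265/(2*(-102)) = 3/2 - 265*(-1)/(2*102) = 3/2 - 1/2*(-265/102) = 3/2 + 265/204 = 571/204 ≈ 2.7990)
L(D) = -5*D (L(D) = 5*(-D) = -5*D)
-L(k) = -(-5)*571/204 = -1*(-2855/204) = 2855/204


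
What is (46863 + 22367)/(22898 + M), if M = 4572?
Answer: 6923/2747 ≈ 2.5202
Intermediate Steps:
(46863 + 22367)/(22898 + M) = (46863 + 22367)/(22898 + 4572) = 69230/27470 = 69230*(1/27470) = 6923/2747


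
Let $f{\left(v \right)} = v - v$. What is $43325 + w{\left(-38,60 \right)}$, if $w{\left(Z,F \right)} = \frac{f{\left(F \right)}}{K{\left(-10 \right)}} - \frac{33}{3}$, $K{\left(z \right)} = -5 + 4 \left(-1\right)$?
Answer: $43314$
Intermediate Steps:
$f{\left(v \right)} = 0$
$K{\left(z \right)} = -9$ ($K{\left(z \right)} = -5 - 4 = -9$)
$w{\left(Z,F \right)} = -11$ ($w{\left(Z,F \right)} = \frac{0}{-9} - \frac{33}{3} = 0 \left(- \frac{1}{9}\right) - 11 = 0 - 11 = -11$)
$43325 + w{\left(-38,60 \right)} = 43325 - 11 = 43314$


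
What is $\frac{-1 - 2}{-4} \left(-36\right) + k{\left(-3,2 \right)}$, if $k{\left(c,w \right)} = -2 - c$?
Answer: $-26$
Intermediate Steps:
$\frac{-1 - 2}{-4} \left(-36\right) + k{\left(-3,2 \right)} = \frac{-1 - 2}{-4} \left(-36\right) - -1 = \left(-3\right) \left(- \frac{1}{4}\right) \left(-36\right) + \left(-2 + 3\right) = \frac{3}{4} \left(-36\right) + 1 = -27 + 1 = -26$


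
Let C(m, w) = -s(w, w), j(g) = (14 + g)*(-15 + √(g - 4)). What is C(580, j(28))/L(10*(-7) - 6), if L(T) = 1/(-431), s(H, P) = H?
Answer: -271530 + 36204*√6 ≈ -1.8285e+5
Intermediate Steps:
j(g) = (-15 + √(-4 + g))*(14 + g) (j(g) = (14 + g)*(-15 + √(-4 + g)) = (-15 + √(-4 + g))*(14 + g))
L(T) = -1/431
C(m, w) = -w
C(580, j(28))/L(10*(-7) - 6) = (-(-210 - 15*28 + 14*√(-4 + 28) + 28*√(-4 + 28)))/(-1/431) = -(-210 - 420 + 14*√24 + 28*√24)*(-431) = -(-210 - 420 + 14*(2*√6) + 28*(2*√6))*(-431) = -(-210 - 420 + 28*√6 + 56*√6)*(-431) = -(-630 + 84*√6)*(-431) = (630 - 84*√6)*(-431) = -271530 + 36204*√6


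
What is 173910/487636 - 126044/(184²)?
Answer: -3473480939/1031837776 ≈ -3.3663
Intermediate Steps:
173910/487636 - 126044/(184²) = 173910*(1/487636) - 126044/33856 = 86955/243818 - 126044*1/33856 = 86955/243818 - 31511/8464 = -3473480939/1031837776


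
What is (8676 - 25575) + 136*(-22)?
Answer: -19891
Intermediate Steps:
(8676 - 25575) + 136*(-22) = -16899 - 2992 = -19891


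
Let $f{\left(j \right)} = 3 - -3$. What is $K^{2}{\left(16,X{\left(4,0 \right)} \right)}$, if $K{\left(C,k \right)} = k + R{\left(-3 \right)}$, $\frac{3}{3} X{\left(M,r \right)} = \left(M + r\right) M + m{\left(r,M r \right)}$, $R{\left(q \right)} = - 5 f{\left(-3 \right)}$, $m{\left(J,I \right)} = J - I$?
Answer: $196$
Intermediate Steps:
$f{\left(j \right)} = 6$ ($f{\left(j \right)} = 3 + 3 = 6$)
$R{\left(q \right)} = -30$ ($R{\left(q \right)} = \left(-5\right) 6 = -30$)
$X{\left(M,r \right)} = r + M \left(M + r\right) - M r$ ($X{\left(M,r \right)} = \left(M + r\right) M - \left(- r + M r\right) = M \left(M + r\right) - \left(- r + M r\right) = r + M \left(M + r\right) - M r$)
$K{\left(C,k \right)} = -30 + k$ ($K{\left(C,k \right)} = k - 30 = -30 + k$)
$K^{2}{\left(16,X{\left(4,0 \right)} \right)} = \left(-30 + \left(0 + 4^{2}\right)\right)^{2} = \left(-30 + \left(0 + 16\right)\right)^{2} = \left(-30 + 16\right)^{2} = \left(-14\right)^{2} = 196$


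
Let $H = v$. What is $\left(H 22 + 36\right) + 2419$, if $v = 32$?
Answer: $3159$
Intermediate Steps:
$H = 32$
$\left(H 22 + 36\right) + 2419 = \left(32 \cdot 22 + 36\right) + 2419 = \left(704 + 36\right) + 2419 = 740 + 2419 = 3159$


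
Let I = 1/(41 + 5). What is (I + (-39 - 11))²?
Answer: 5285401/2116 ≈ 2497.8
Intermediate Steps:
I = 1/46 ≈ 0.021739
(I + (-39 - 11))² = (1/46 + (-39 - 11))² = (1/46 - 50)² = (-2299/46)² = 5285401/2116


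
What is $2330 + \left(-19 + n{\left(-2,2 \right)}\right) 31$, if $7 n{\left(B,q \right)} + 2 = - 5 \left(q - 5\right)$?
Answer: $\frac{12590}{7} \approx 1798.6$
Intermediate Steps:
$n{\left(B,q \right)} = \frac{23}{7} - \frac{5 q}{7}$ ($n{\left(B,q \right)} = - \frac{2}{7} + \frac{\left(-5\right) \left(q - 5\right)}{7} = - \frac{2}{7} + \frac{\left(-5\right) \left(-5 + q\right)}{7} = - \frac{2}{7} + \frac{25 - 5 q}{7} = - \frac{2}{7} - \left(- \frac{25}{7} + \frac{5 q}{7}\right) = \frac{23}{7} - \frac{5 q}{7}$)
$2330 + \left(-19 + n{\left(-2,2 \right)}\right) 31 = 2330 + \left(-19 + \left(\frac{23}{7} - \frac{10}{7}\right)\right) 31 = 2330 + \left(-19 + \frac{13}{7}\right) 31 = 2330 - \frac{3720}{7} = \frac{12590}{7}$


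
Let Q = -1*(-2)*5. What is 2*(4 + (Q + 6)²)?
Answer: 520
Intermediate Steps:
Q = 10 (Q = 2*5 = 10)
2*(4 + (Q + 6)²) = 2*(4 + (10 + 6)²) = 2*(4 + 16²) = 2*(4 + 256) = 2*260 = 520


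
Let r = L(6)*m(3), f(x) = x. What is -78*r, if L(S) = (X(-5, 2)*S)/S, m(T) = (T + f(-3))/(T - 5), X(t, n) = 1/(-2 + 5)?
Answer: 0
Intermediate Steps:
X(t, n) = ⅓ (X(t, n) = 1/3 = ⅓)
m(T) = (-3 + T)/(-5 + T) (m(T) = (T - 3)/(T - 5) = (-3 + T)/(-5 + T))
L(S) = ⅓ (L(S) = (S/3)/S = ⅓)
r = 0 (r = ((-3 + 3)/(-5 + 3))/3 = (0/(-2))/3 = (-½*0)/3 = (⅓)*0 = 0)
-78*r = -78*0 = 0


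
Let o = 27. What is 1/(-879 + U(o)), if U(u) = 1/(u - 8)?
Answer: -19/16700 ≈ -0.0011377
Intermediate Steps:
U(u) = 1/(-8 + u)
1/(-879 + U(o)) = 1/(-879 + 1/(-8 + 27)) = 1/(-879 + 1/19) = 1/(-16700/19) = -19/16700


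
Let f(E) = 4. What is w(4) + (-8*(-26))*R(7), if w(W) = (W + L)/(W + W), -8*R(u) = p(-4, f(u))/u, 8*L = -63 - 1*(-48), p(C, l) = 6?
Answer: -9865/448 ≈ -22.020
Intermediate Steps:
L = -15/8 (L = (-63 - 1*(-48))/8 = (-63 + 48)/8 = (⅛)*(-15) = -15/8 ≈ -1.8750)
R(u) = -3/(4*u)
w(W) = (-15/8 + W)/(2*W) (w(W) = (W - 15/8)/(W + W) = (-15/8 + W)/((2*W)) = (-15/8 + W)*(1/(2*W)) = (-15/8 + W)/(2*W))
w(4) + (-8*(-26))*R(7) = (1/16)*(-15 + 8*4)/4 + (-8*(-26))*(-¾/7) = (1/16)*(¼)*(-15 + 32) + 208*(-¾*⅐) = (1/16)*(¼)*17 + 208*(-3/28) = 17/64 - 156/7 = -9865/448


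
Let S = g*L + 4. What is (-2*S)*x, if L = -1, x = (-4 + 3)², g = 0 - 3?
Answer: -14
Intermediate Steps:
g = -3
x = 1 (x = (-1)² = 1)
S = 7 (S = -3*(-1) + 4 = 3 + 4 = 7)
(-2*S)*x = -2*7*1 = -14*1 = -14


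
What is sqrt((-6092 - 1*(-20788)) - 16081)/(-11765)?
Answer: -I*sqrt(1385)/11765 ≈ -0.0031632*I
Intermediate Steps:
sqrt((-6092 - 1*(-20788)) - 16081)/(-11765) = sqrt((-6092 + 20788) - 16081)*(-1/11765) = sqrt(14696 - 16081)*(-1/11765) = sqrt(-1385)*(-1/11765) = (I*sqrt(1385))*(-1/11765) = -I*sqrt(1385)/11765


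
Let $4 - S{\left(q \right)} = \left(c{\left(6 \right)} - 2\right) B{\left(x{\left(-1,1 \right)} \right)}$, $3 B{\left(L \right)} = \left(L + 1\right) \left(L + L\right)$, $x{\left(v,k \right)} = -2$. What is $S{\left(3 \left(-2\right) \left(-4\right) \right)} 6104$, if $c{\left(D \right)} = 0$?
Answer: $\frac{122080}{3} \approx 40693.0$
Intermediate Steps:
$B{\left(L \right)} = \frac{2 L \left(1 + L\right)}{3}$ ($B{\left(L \right)} = \frac{\left(L + 1\right) \left(L + L\right)}{3} = \frac{\left(1 + L\right) 2 L}{3} = \frac{2 L \left(1 + L\right)}{3}$)
$S{\left(q \right)} = \frac{20}{3}$ ($S{\left(q \right)} = 4 - \left(0 - 2\right) \frac{2}{3} \left(-2\right) \left(1 - 2\right) = 4 - - 2 \cdot \frac{2}{3} \left(-2\right) \left(-1\right) = 4 - \left(-2\right) \frac{4}{3} = 4 - - \frac{8}{3} = 4 + \frac{8}{3} = \frac{20}{3}$)
$S{\left(3 \left(-2\right) \left(-4\right) \right)} 6104 = \frac{20}{3} \cdot 6104 = \frac{122080}{3}$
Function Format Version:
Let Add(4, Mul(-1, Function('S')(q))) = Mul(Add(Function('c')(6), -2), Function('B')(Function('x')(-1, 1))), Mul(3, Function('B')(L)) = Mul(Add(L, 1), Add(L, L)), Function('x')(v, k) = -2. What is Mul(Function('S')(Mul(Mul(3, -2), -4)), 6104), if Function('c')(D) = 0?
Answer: Rational(122080, 3) ≈ 40693.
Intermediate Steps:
Function('B')(L) = Mul(Rational(2, 3), L, Add(1, L)) (Function('B')(L) = Mul(Rational(1, 3), Mul(Add(L, 1), Add(L, L))) = Mul(Rational(1, 3), Mul(Add(1, L), Mul(2, L))) = Mul(Rational(1, 3), Mul(2, L, Add(1, L))) = Mul(Rational(2, 3), L, Add(1, L)))
Function('S')(q) = Rational(20, 3) (Function('S')(q) = Add(4, Mul(-1, Mul(Add(0, -2), Mul(Rational(2, 3), -2, Add(1, -2))))) = Add(4, Mul(-1, Mul(-2, Mul(Rational(2, 3), -2, -1)))) = Add(4, Mul(-1, Mul(-2, Rational(4, 3)))) = Add(4, Mul(-1, Rational(-8, 3))) = Add(4, Rational(8, 3)) = Rational(20, 3))
Mul(Function('S')(Mul(Mul(3, -2), -4)), 6104) = Mul(Rational(20, 3), 6104) = Rational(122080, 3)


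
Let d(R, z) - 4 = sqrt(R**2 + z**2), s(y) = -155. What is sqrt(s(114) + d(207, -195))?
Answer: sqrt(-151 + 3*sqrt(8986)) ≈ 11.549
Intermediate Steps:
d(R, z) = 4 + sqrt(R**2 + z**2)
sqrt(s(114) + d(207, -195)) = sqrt(-155 + (4 + sqrt(207**2 + (-195)**2))) = sqrt(-155 + (4 + sqrt(42849 + 38025))) = sqrt(-155 + (4 + sqrt(80874))) = sqrt(-155 + (4 + 3*sqrt(8986))) = sqrt(-151 + 3*sqrt(8986))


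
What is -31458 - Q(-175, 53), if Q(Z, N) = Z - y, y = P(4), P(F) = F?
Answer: -31279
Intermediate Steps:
y = 4
Q(Z, N) = -4 + Z (Q(Z, N) = Z - 1*4 = Z - 4 = -4 + Z)
-31458 - Q(-175, 53) = -31458 - (-4 - 175) = -31458 - 1*(-179) = -31458 + 179 = -31279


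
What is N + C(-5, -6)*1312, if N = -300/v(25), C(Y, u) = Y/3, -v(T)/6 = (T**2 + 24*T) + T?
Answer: -163997/75 ≈ -2186.6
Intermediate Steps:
v(T) = -150*T - 6*T**2 (v(T) = -6*((T**2 + 24*T) + T) = -6*(T**2 + 25*T) = -150*T - 6*T**2)
C(Y, u) = Y/3 (C(Y, u) = Y*(1/3) = Y/3)
N = 1/25 (N = -300*(-1/(150*(25 + 25))) = -300/((-6*25*50)) = -300/(-7500) = -300*(-1/7500) = 1/25 ≈ 0.040000)
N + C(-5, -6)*1312 = 1/25 + ((1/3)*(-5))*1312 = 1/25 - 5/3*1312 = 1/25 - 6560/3 = -163997/75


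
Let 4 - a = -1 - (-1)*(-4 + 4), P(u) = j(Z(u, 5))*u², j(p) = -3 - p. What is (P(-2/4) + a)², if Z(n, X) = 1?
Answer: 16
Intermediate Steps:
P(u) = -4*u² (P(u) = (-3 - 1*1)*u² = (-3 - 1)*u² = -4*u²)
a = 5 (a = 4 - (-1 - (-1)*(-4 + 4)) = 4 - (-1 - (-1)*0) = 4 - (-1 - 1*0) = 4 - (-1 + 0) = 4 - 1*(-1) = 4 + 1 = 5)
(P(-2/4) + a)² = (-4*(-2/4)² + 5)² = (-4*(-2*¼)² + 5)² = (-4*(-½)² + 5)² = (-4*¼ + 5)² = (-1 + 5)² = 4² = 16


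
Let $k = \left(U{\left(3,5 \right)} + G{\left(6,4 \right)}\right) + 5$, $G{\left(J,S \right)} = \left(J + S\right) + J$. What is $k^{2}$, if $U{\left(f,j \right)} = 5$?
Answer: $676$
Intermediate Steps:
$G{\left(J,S \right)} = S + 2 J$
$k = 26$ ($k = \left(5 + \left(4 + 2 \cdot 6\right)\right) + 5 = \left(5 + \left(4 + 12\right)\right) + 5 = \left(5 + 16\right) + 5 = 21 + 5 = 26$)
$k^{2} = 26^{2} = 676$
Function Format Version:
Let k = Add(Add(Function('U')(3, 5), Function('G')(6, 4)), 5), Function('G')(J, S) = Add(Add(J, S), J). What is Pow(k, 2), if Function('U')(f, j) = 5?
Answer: 676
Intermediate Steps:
Function('G')(J, S) = Add(S, Mul(2, J))
k = 26 (k = Add(Add(5, Add(4, Mul(2, 6))), 5) = Add(Add(5, Add(4, 12)), 5) = Add(Add(5, 16), 5) = Add(21, 5) = 26)
Pow(k, 2) = Pow(26, 2) = 676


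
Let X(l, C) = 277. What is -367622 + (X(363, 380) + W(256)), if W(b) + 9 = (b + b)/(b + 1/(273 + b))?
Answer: -49748644602/135425 ≈ -3.6735e+5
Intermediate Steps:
W(b) = -9 + 2*b/(b + 1/(273 + b)) (W(b) = -9 + (b + b)/(b + 1/(273 + b)) = -9 + (2*b)/(b + 1/(273 + b)) = -9 + 2*b/(b + 1/(273 + b)))
-367622 + (X(363, 380) + W(256)) = -367622 + (277 + (-9 - 1911*256 - 7*256**2)/(1 + 256**2 + 273*256)) = -367622 + (277 + (-9 - 489216 - 7*65536)/(1 + 65536 + 69888)) = -367622 + (277 + (-9 - 489216 - 458752)/135425) = -367622 + (277 + (1/135425)*(-947977)) = -367622 + (277 - 947977/135425) = -367622 + 36564748/135425 = -49748644602/135425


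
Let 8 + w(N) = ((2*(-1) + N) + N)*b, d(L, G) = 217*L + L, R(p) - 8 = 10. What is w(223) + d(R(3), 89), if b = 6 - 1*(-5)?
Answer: 8800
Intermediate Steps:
R(p) = 18 (R(p) = 8 + 10 = 18)
b = 11 (b = 6 + 5 = 11)
d(L, G) = 218*L
w(N) = -30 + 22*N (w(N) = -8 + ((2*(-1) + N) + N)*11 = -8 + ((-2 + N) + N)*11 = -8 + (-2 + 2*N)*11 = -8 + (-22 + 22*N) = -30 + 22*N)
w(223) + d(R(3), 89) = (-30 + 22*223) + 218*18 = (-30 + 4906) + 3924 = 4876 + 3924 = 8800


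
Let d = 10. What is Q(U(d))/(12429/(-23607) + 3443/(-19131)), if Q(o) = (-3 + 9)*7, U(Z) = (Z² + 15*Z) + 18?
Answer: -1053792873/17725450 ≈ -59.451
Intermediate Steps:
U(Z) = 18 + Z² + 15*Z
Q(o) = 42 (Q(o) = 6*7 = 42)
Q(U(d))/(12429/(-23607) + 3443/(-19131)) = 42/(12429/(-23607) + 3443/(-19131)) = 42/(12429*(-1/23607) + 3443*(-1/19131)) = 42/(-1381/2623 - 3443/19131) = 42/(-35450900/50180613) = 42*(-50180613/35450900) = -1053792873/17725450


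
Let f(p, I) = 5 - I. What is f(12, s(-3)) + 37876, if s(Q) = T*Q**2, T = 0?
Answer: 37881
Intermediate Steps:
s(Q) = 0 (s(Q) = 0*Q**2 = 0)
f(12, s(-3)) + 37876 = (5 - 1*0) + 37876 = (5 + 0) + 37876 = 5 + 37876 = 37881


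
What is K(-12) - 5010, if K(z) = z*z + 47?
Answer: -4819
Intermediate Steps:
K(z) = 47 + z**2 (K(z) = z**2 + 47 = 47 + z**2)
K(-12) - 5010 = (47 + (-12)**2) - 5010 = (47 + 144) - 5010 = 191 - 5010 = -4819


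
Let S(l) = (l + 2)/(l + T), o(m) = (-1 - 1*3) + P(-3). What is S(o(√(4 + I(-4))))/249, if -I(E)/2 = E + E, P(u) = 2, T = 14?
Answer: 0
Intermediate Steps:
I(E) = -4*E (I(E) = -2*(E + E) = -4*E)
o(m) = -2 (o(m) = (-1 - 1*3) + 2 = (-1 - 3) + 2 = -4 + 2 = -2)
S(l) = (2 + l)/(14 + l) (S(l) = (l + 2)/(l + 14) = (2 + l)/(14 + l))
S(o(√(4 + I(-4))))/249 = ((2 - 2)/(14 - 2))/249 = (0/12)*(1/249) = ((1/12)*0)*(1/249) = 0*(1/249) = 0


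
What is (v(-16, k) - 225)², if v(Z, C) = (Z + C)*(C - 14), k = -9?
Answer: 122500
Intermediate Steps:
v(Z, C) = (-14 + C)*(C + Z) (v(Z, C) = (C + Z)*(-14 + C) = (-14 + C)*(C + Z))
(v(-16, k) - 225)² = (((-9)² - 14*(-9) - 14*(-16) - 9*(-16)) - 225)² = ((81 + 126 + 224 + 144) - 225)² = (575 - 225)² = 350² = 122500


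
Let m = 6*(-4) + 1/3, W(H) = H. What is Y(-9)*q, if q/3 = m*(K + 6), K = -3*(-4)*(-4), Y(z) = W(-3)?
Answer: -8946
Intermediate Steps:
Y(z) = -3
m = -71/3 (m = -24 + 1/3 = -71/3 ≈ -23.667)
K = -48 (K = 12*(-4) = -48)
q = 2982 (q = 3*(-71*(-48 + 6)/3) = 3*(-71/3*(-42)) = 3*994 = 2982)
Y(-9)*q = -3*2982 = -8946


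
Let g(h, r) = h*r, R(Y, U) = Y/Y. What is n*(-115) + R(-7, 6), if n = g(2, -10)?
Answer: 2301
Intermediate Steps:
R(Y, U) = 1
n = -20 (n = 2*(-10) = -20)
n*(-115) + R(-7, 6) = -20*(-115) + 1 = 2300 + 1 = 2301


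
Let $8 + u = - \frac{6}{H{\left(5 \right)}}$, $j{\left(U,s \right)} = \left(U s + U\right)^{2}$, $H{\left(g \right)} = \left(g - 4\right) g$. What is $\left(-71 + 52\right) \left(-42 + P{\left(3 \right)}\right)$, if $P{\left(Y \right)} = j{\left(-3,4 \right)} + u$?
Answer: $- \frac{16511}{5} \approx -3302.2$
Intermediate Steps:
$H{\left(g \right)} = g \left(-4 + g\right)$ ($H{\left(g \right)} = \left(-4 + g\right) g = g \left(-4 + g\right)$)
$j{\left(U,s \right)} = \left(U + U s\right)^{2}$
$u = - \frac{46}{5}$ ($u = -8 - \frac{6}{5 \left(-4 + 5\right)} = -8 - \frac{6}{5 \cdot 1} = -8 - \frac{6}{5} = - \frac{46}{5} \approx -9.2$)
$P{\left(Y \right)} = \frac{1079}{5}$ ($P{\left(Y \right)} = \left(-3\right)^{2} \left(1 + 4\right)^{2} - \frac{46}{5} = 9 \cdot 5^{2} - \frac{46}{5} = 9 \cdot 25 - \frac{46}{5} = 225 - \frac{46}{5} = \frac{1079}{5}$)
$\left(-71 + 52\right) \left(-42 + P{\left(3 \right)}\right) = \left(-71 + 52\right) \left(-42 + \frac{1079}{5}\right) = \left(-19\right) \frac{869}{5} = - \frac{16511}{5}$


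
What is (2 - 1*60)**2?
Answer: 3364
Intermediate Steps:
(2 - 1*60)**2 = (2 - 60)**2 = (-58)**2 = 3364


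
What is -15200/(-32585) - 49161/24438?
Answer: -4317381/2794078 ≈ -1.5452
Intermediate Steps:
-15200/(-32585) - 49161/24438 = -15200*(-1/32585) - 49161*1/24438 = 160/343 - 16387/8146 = -4317381/2794078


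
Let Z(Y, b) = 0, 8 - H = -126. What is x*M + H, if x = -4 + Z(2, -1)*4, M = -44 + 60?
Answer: 70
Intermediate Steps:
H = 134 (H = 8 - 1*(-126) = 8 + 126 = 134)
M = 16
x = -4 (x = -4 + 0*4 = -4 + 0 = -4)
x*M + H = -4*16 + 134 = -64 + 134 = 70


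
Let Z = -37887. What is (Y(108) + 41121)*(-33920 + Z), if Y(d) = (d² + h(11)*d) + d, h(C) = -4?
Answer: -3767067027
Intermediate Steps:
Y(d) = d² - 3*d (Y(d) = (d² - 4*d) + d = d² - 3*d)
(Y(108) + 41121)*(-33920 + Z) = (108*(-3 + 108) + 41121)*(-33920 - 37887) = (108*105 + 41121)*(-71807) = (11340 + 41121)*(-71807) = 52461*(-71807) = -3767067027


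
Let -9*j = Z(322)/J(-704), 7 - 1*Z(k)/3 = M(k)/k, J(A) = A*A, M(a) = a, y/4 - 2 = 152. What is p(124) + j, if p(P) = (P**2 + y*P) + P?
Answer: 22769590271/247808 ≈ 91884.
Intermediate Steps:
y = 616 (y = 8 + 4*152 = 8 + 608 = 616)
J(A) = A**2
Z(k) = 18 (Z(k) = 21 - 3*k/k = 21 - 3*1 = 21 - 3 = 18)
p(P) = P**2 + 617*P (p(P) = (P**2 + 616*P) + P = P**2 + 617*P)
j = -1/247808 (j = -2/((-704)**2) = -2/495616 = -1/9*9/247808 = -1/247808 ≈ -4.0354e-6)
p(124) + j = 124*(617 + 124) - 1/247808 = 124*741 - 1/247808 = 91884 - 1/247808 = 22769590271/247808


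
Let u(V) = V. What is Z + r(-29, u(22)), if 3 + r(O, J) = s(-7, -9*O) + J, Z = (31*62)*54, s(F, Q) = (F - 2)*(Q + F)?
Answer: 101521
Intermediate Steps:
s(F, Q) = (-2 + F)*(F + Q)
Z = 103788 (Z = 1922*54 = 103788)
r(O, J) = 60 + J + 81*O (r(O, J) = -3 + (((-7)² - 2*(-7) - (-18)*O - (-63)*O) + J) = -3 + ((49 + 14 + 18*O + 63*O) + J) = -3 + ((63 + 81*O) + J) = -3 + (63 + J + 81*O) = 60 + J + 81*O)
Z + r(-29, u(22)) = 103788 + (60 + 22 + 81*(-29)) = 103788 + (60 + 22 - 2349) = 103788 - 2267 = 101521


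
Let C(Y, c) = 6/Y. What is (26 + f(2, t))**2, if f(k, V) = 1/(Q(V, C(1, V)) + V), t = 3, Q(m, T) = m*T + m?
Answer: 390625/576 ≈ 678.17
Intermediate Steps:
Q(m, T) = m + T*m (Q(m, T) = T*m + m = m + T*m)
f(k, V) = 1/(8*V) (f(k, V) = 1/(V*(1 + 6/1) + V) = 1/(V*(1 + 6*1) + V) = 1/(V*(1 + 6) + V) = 1/(V*7 + V) = 1/(7*V + V) = 1/(8*V))
(26 + f(2, t))**2 = (26 + (1/8)/3)**2 = (26 + (1/8)*(1/3))**2 = (26 + 1/24)**2 = (625/24)**2 = 390625/576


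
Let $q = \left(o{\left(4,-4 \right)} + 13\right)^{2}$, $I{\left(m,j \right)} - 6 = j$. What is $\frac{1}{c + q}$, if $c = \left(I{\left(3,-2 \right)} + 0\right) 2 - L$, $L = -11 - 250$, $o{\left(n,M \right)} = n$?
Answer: $\frac{1}{558} \approx 0.0017921$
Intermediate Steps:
$I{\left(m,j \right)} = 6 + j$
$L = -261$ ($L = -11 - 250 = -261$)
$c = 269$ ($c = \left(\left(6 - 2\right) + 0\right) 2 - -261 = \left(4 + 0\right) 2 + 261 = 4 \cdot 2 + 261 = 8 + 261 = 269$)
$q = 289$ ($q = \left(4 + 13\right)^{2} = 17^{2} = 289$)
$\frac{1}{c + q} = \frac{1}{269 + 289} = \frac{1}{558}$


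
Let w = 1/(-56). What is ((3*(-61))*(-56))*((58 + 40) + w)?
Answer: 1004121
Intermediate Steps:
w = -1/56 ≈ -0.017857
((3*(-61))*(-56))*((58 + 40) + w) = ((3*(-61))*(-56))*((58 + 40) - 1/56) = (-183*(-56))*(98 - 1/56) = 10248*(5487/56) = 1004121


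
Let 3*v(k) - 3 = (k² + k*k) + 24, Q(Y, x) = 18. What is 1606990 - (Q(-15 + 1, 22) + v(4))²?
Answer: 14450141/9 ≈ 1.6056e+6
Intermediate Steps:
v(k) = 9 + 2*k²/3 (v(k) = 1 + ((k² + k*k) + 24)/3 = 1 + ((k² + k²) + 24)/3 = 1 + (2*k² + 24)/3 = 1 + (24 + 2*k²)/3 = 1 + (8 + 2*k²/3) = 9 + 2*k²/3)
1606990 - (Q(-15 + 1, 22) + v(4))² = 1606990 - (18 + (9 + (⅔)*4²))² = 1606990 - (18 + (9 + (⅔)*16))² = 1606990 - (18 + (9 + 32/3))² = 1606990 - (18 + 59/3)² = 1606990 - (113/3)² = 1606990 - 1*12769/9 = 1606990 - 12769/9 = 14450141/9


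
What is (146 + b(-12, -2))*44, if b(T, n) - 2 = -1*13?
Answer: 5940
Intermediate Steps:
b(T, n) = -11 (b(T, n) = 2 - 1*13 = 2 - 13 = -11)
(146 + b(-12, -2))*44 = (146 - 11)*44 = 135*44 = 5940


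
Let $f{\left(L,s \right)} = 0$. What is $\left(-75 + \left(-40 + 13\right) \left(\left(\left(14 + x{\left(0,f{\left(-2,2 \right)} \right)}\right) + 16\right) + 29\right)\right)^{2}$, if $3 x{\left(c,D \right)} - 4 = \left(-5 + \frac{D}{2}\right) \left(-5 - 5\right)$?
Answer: $4639716$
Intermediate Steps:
$x{\left(c,D \right)} = 18 - \frac{5 D}{3}$ ($x{\left(c,D \right)} = \frac{4}{3} + \frac{\left(-5 + \frac{D}{2}\right) \left(-5 - 5\right)}{3} = \frac{4}{3} + \frac{\left(-5 + D \frac{1}{2}\right) \left(-10\right)}{3} = \frac{4}{3} + \frac{\left(-5 + \frac{D}{2}\right) \left(-10\right)}{3} = \frac{4}{3} + \frac{50 - 5 D}{3} = \frac{4}{3} - \left(- \frac{50}{3} + \frac{5 D}{3}\right) = 18 - \frac{5 D}{3}$)
$\left(-75 + \left(-40 + 13\right) \left(\left(\left(14 + x{\left(0,f{\left(-2,2 \right)} \right)}\right) + 16\right) + 29\right)\right)^{2} = \left(-75 + \left(-40 + 13\right) \left(\left(\left(14 + \left(18 - 0\right)\right) + 16\right) + 29\right)\right)^{2} = \left(-75 - 27 \left(\left(\left(14 + \left(18 + 0\right)\right) + 16\right) + 29\right)\right)^{2} = \left(-75 - 27 \left(\left(\left(14 + 18\right) + 16\right) + 29\right)\right)^{2} = \left(-75 - 27 \left(\left(32 + 16\right) + 29\right)\right)^{2} = \left(-75 - 27 \left(48 + 29\right)\right)^{2} = \left(-75 - 2079\right)^{2} = \left(-2154\right)^{2} = 4639716$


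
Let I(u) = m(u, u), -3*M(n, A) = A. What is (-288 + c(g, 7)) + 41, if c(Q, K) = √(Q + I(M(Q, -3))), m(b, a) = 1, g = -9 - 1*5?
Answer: -247 + I*√13 ≈ -247.0 + 3.6056*I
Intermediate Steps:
g = -14 (g = -9 - 5 = -14)
M(n, A) = -A/3
I(u) = 1
c(Q, K) = √(1 + Q) (c(Q, K) = √(Q + 1) = √(1 + Q))
(-288 + c(g, 7)) + 41 = (-288 + √(1 - 14)) + 41 = (-288 + √(-13)) + 41 = (-288 + I*√13) + 41 = -247 + I*√13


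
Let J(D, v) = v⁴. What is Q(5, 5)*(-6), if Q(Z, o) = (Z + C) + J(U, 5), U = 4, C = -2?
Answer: -3768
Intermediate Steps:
Q(Z, o) = 623 + Z (Q(Z, o) = (Z - 2) + 5⁴ = (-2 + Z) + 625 = 623 + Z)
Q(5, 5)*(-6) = (623 + 5)*(-6) = 628*(-6) = -3768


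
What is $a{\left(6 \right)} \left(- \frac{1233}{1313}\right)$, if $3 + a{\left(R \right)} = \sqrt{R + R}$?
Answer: $\frac{3699}{1313} - \frac{2466 \sqrt{3}}{1313} \approx -0.43582$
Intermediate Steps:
$a{\left(R \right)} = -3 + \sqrt{2} \sqrt{R}$ ($a{\left(R \right)} = -3 + \sqrt{R + R} = -3 + \sqrt{2 R} = -3 + \sqrt{2} \sqrt{R}$)
$a{\left(6 \right)} \left(- \frac{1233}{1313}\right) = \left(-3 + \sqrt{2} \sqrt{6}\right) \left(- \frac{1233}{1313}\right) = \left(-3 + 2 \sqrt{3}\right) \left(\left(-1233\right) \frac{1}{1313}\right) = \left(-3 + 2 \sqrt{3}\right) \left(- \frac{1233}{1313}\right) = \frac{3699}{1313} - \frac{2466 \sqrt{3}}{1313}$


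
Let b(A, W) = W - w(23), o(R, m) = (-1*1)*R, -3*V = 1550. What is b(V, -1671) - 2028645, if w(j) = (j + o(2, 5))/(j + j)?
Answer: -93394557/46 ≈ -2.0303e+6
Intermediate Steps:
V = -1550/3 (V = -⅓*1550 = -1550/3 ≈ -516.67)
o(R, m) = -R
w(j) = (-2 + j)/(2*j) (w(j) = (j - 1*2)/(j + j) = (j - 2)/((2*j)) = (-2 + j)*(1/(2*j)) = (-2 + j)/(2*j))
b(A, W) = -21/46 + W (b(A, W) = W - (-2 + 23)/(2*23) = W - 21/(2*23) = W - 1*21/46 = W - 21/46 = -21/46 + W)
b(V, -1671) - 2028645 = (-21/46 - 1671) - 2028645 = -76887/46 - 2028645 = -93394557/46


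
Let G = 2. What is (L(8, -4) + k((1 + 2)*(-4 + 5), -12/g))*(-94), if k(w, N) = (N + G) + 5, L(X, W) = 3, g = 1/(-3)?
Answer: -4324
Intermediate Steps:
g = -1/3 ≈ -0.33333
k(w, N) = 7 + N (k(w, N) = (N + 2) + 5 = (2 + N) + 5 = 7 + N)
(L(8, -4) + k((1 + 2)*(-4 + 5), -12/g))*(-94) = (3 + (7 - 12/(-1/3)))*(-94) = (3 + (7 - 12*(-3)))*(-94) = (3 + (7 + 36))*(-94) = (3 + 43)*(-94) = 46*(-94) = -4324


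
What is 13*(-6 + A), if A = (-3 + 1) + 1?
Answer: -91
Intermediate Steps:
A = -1 (A = -2 + 1 = -1)
13*(-6 + A) = 13*(-6 - 1) = 13*(-7) = -91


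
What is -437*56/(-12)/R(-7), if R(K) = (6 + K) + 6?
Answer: 6118/15 ≈ 407.87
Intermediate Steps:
R(K) = 12 + K
-437*56/(-12)/R(-7) = -437*56/(-12)/(12 - 7) = -437*56*(-1/12)/5 = -(-6118)/(3*5) = -437*(-14/15) = 6118/15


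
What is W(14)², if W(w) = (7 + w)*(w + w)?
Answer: 345744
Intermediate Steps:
W(w) = 2*w*(7 + w) (W(w) = (7 + w)*(2*w) = 2*w*(7 + w))
W(14)² = (2*14*(7 + 14))² = (2*14*21)² = 588² = 345744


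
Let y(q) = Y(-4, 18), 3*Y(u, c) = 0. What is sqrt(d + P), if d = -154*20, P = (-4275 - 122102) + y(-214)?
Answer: I*sqrt(129457) ≈ 359.8*I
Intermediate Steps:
Y(u, c) = 0 (Y(u, c) = (1/3)*0 = 0)
y(q) = 0
P = -126377 (P = (-4275 - 122102) + 0 = -126377 + 0 = -126377)
d = -3080
sqrt(d + P) = sqrt(-3080 - 126377) = sqrt(-129457) = I*sqrt(129457)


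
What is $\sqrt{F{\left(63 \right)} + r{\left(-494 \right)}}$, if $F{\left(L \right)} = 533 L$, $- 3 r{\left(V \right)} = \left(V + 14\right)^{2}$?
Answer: $i \sqrt{43221} \approx 207.9 i$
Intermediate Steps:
$r{\left(V \right)} = - \frac{\left(14 + V\right)^{2}}{3}$ ($r{\left(V \right)} = - \frac{\left(V + 14\right)^{2}}{3} = - \frac{\left(14 + V\right)^{2}}{3}$)
$\sqrt{F{\left(63 \right)} + r{\left(-494 \right)}} = \sqrt{533 \cdot 63 - \frac{\left(14 - 494\right)^{2}}{3}} = \sqrt{33579 - \frac{\left(-480\right)^{2}}{3}} = \sqrt{33579 - 76800} = \sqrt{-43221} = i \sqrt{43221}$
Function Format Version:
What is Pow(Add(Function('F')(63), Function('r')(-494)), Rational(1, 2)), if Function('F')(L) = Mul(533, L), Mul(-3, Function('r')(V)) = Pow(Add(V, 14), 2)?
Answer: Mul(I, Pow(43221, Rational(1, 2))) ≈ Mul(207.90, I)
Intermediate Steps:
Function('r')(V) = Mul(Rational(-1, 3), Pow(Add(14, V), 2)) (Function('r')(V) = Mul(Rational(-1, 3), Pow(Add(V, 14), 2)) = Mul(Rational(-1, 3), Pow(Add(14, V), 2)))
Pow(Add(Function('F')(63), Function('r')(-494)), Rational(1, 2)) = Pow(Add(Mul(533, 63), Mul(Rational(-1, 3), Pow(Add(14, -494), 2))), Rational(1, 2)) = Pow(Add(33579, Mul(Rational(-1, 3), Pow(-480, 2))), Rational(1, 2)) = Pow(Add(33579, Mul(Rational(-1, 3), 230400)), Rational(1, 2)) = Pow(Add(33579, -76800), Rational(1, 2)) = Pow(-43221, Rational(1, 2)) = Mul(I, Pow(43221, Rational(1, 2)))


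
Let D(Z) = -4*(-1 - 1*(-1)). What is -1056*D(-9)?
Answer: 0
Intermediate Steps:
D(Z) = 0 (D(Z) = -4*(-1 + 1) = -4*0 = 0)
-1056*D(-9) = -1056*0 = 0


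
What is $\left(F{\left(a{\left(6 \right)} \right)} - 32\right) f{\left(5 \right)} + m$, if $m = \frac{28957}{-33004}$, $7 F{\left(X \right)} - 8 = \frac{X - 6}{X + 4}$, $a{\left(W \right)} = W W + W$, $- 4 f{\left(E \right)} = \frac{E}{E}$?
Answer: $\frac{36180373}{5313644} \approx 6.809$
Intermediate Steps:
$f{\left(E \right)} = - \frac{1}{4}$ ($f{\left(E \right)} = - \frac{E \frac{1}{E}}{4} = \left(- \frac{1}{4}\right) 1 = - \frac{1}{4}$)
$a{\left(W \right)} = W + W^{2}$ ($a{\left(W \right)} = W^{2} + W = W + W^{2}$)
$F{\left(X \right)} = \frac{8}{7} + \frac{-6 + X}{7 \left(4 + X\right)}$ ($F{\left(X \right)} = \frac{8}{7} + \frac{\left(X - 6\right) \frac{1}{X + 4}}{7} = \frac{8}{7} + \frac{\left(-6 + X\right) \frac{1}{4 + X}}{7} = \frac{8}{7} + \frac{\frac{1}{4 + X} \left(-6 + X\right)}{7} = \frac{8}{7} + \frac{-6 + X}{7 \left(4 + X\right)}$)
$m = - \frac{28957}{33004}$ ($m = 28957 \left(- \frac{1}{33004}\right) = - \frac{28957}{33004} \approx -0.87738$)
$\left(F{\left(a{\left(6 \right)} \right)} - 32\right) f{\left(5 \right)} + m = \left(\frac{26 + 9 \cdot 6 \left(1 + 6\right)}{7 \left(4 + 6 \left(1 + 6\right)\right)} - 32\right) \left(- \frac{1}{4}\right) - \frac{28957}{33004} = \left(\frac{26 + 9 \cdot 6 \cdot 7}{7 \left(4 + 6 \cdot 7\right)} - 32\right) \left(- \frac{1}{4}\right) - \frac{28957}{33004} = \left(\frac{26 + 9 \cdot 42}{7 \left(4 + 42\right)} - 32\right) \left(- \frac{1}{4}\right) - \frac{28957}{33004} = \left(\frac{26 + 378}{7 \cdot 46} - 32\right) \left(- \frac{1}{4}\right) - \frac{28957}{33004} = \left(\frac{1}{7} \cdot \frac{1}{46} \cdot 404 - 32\right) \left(- \frac{1}{4}\right) - \frac{28957}{33004} = \left(\frac{202}{161} - 32\right) \left(- \frac{1}{4}\right) - \frac{28957}{33004} = \left(- \frac{4950}{161}\right) \left(- \frac{1}{4}\right) - \frac{28957}{33004} = \frac{2475}{322} - \frac{28957}{33004} = \frac{36180373}{5313644}$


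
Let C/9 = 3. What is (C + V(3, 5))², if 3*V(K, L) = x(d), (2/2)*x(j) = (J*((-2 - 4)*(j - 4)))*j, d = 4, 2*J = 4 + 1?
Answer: 729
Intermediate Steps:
C = 27 (C = 9*3 = 27)
J = 5/2 (J = (4 + 1)/2 = (½)*5 = 5/2 ≈ 2.5000)
x(j) = j*(60 - 15*j) (x(j) = (5*((-2 - 4)*(j - 4))/2)*j = (5*(-6*(-4 + j))/2)*j = (5*(24 - 6*j)/2)*j = (60 - 15*j)*j = j*(60 - 15*j))
V(K, L) = 0 (V(K, L) = (15*4*(4 - 1*4))/3 = (15*4*(4 - 4))/3 = (15*4*0)/3 = (⅓)*0 = 0)
(C + V(3, 5))² = (27 + 0)² = 27² = 729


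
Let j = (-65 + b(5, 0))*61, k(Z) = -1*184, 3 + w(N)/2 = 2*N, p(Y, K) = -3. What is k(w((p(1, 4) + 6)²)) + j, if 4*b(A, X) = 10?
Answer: -7993/2 ≈ -3996.5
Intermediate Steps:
b(A, X) = 5/2 (b(A, X) = (¼)*10 = 5/2)
w(N) = -6 + 4*N (w(N) = -6 + 2*(2*N) = -6 + 4*N)
k(Z) = -184
j = -7625/2 (j = (-65 + 5/2)*61 = -125/2*61 = -7625/2 ≈ -3812.5)
k(w((p(1, 4) + 6)²)) + j = -184 - 7625/2 = -7993/2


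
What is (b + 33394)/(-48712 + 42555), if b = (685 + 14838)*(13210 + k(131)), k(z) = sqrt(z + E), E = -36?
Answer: -205092224/6157 - 15523*sqrt(95)/6157 ≈ -33335.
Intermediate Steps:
k(z) = sqrt(-36 + z) (k(z) = sqrt(z - 36) = sqrt(-36 + z))
b = 205058830 + 15523*sqrt(95) (b = (685 + 14838)*(13210 + sqrt(-36 + 131)) = 15523*(13210 + sqrt(95)) = 205058830 + 15523*sqrt(95) ≈ 2.0521e+8)
(b + 33394)/(-48712 + 42555) = ((205058830 + 15523*sqrt(95)) + 33394)/(-48712 + 42555) = (205092224 + 15523*sqrt(95))/(-6157) = (205092224 + 15523*sqrt(95))*(-1/6157) = -205092224/6157 - 15523*sqrt(95)/6157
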